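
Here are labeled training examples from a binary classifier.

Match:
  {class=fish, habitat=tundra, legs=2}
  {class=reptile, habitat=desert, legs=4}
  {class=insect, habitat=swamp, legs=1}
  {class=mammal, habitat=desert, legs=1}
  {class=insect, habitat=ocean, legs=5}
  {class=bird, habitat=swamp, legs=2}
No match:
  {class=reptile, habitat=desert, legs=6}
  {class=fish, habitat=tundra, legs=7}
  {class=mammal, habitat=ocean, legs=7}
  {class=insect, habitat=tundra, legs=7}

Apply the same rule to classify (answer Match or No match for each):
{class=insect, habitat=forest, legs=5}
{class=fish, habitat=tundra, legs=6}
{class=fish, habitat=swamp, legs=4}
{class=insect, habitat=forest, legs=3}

All 'Match' examples share one property — legs ≤ 5 — and every 'No match' example lacks it.
{class=insect, habitat=forest, legs=5}: Match (legs = 5).
{class=fish, habitat=tundra, legs=6}: No match (legs = 6).
{class=fish, habitat=swamp, legs=4}: Match (legs = 4).
{class=insect, habitat=forest, legs=3}: Match (legs = 3).

Match, No match, Match, Match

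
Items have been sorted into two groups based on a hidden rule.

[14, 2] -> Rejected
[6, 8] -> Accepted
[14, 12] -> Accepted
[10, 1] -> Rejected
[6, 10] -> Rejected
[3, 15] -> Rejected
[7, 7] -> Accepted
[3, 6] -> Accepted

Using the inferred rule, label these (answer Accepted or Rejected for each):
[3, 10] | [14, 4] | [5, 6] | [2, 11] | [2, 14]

Rejected, Rejected, Accepted, Rejected, Rejected

A rule that fits every label: |first − second| ≤ 3 — true of each 'Accepted' example, false of each 'Rejected' one.
Rejected: [3, 10], since |3−10| = 7. Rejected: [14, 4], since |14−4| = 10. Accepted: [5, 6], since |5−6| = 1. Rejected: [2, 11], since |2−11| = 9. Rejected: [2, 14], since |2−14| = 12.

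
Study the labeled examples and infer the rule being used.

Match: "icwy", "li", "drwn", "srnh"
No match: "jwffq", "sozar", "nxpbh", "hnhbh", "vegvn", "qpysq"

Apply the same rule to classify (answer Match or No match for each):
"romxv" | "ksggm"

No match, No match

Rule: even length. This holds for each 'Match' example and fails for each 'No match' one.
No match: "romxv", since length 5.
No match: "ksggm", since length 5.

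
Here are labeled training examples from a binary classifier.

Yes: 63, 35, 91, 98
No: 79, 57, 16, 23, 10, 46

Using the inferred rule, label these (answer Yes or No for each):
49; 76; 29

Yes, No, No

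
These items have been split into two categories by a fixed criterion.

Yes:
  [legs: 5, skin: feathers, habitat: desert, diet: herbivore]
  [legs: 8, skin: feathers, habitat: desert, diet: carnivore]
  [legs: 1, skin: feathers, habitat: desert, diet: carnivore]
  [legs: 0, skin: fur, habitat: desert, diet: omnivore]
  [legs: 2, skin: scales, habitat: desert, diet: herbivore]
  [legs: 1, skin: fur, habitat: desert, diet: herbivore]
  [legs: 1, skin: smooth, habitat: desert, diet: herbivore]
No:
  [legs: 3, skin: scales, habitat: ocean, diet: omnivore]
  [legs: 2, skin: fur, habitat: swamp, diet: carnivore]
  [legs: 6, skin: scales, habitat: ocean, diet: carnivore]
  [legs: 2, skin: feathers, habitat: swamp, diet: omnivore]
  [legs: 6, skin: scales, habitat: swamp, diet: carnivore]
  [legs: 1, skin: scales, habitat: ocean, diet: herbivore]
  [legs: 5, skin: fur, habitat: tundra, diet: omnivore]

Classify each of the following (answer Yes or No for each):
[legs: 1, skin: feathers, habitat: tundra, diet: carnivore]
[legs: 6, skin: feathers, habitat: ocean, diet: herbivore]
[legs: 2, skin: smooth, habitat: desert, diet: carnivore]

No, No, Yes

Rule: habitat is desert. This holds for each 'Yes' example and fails for each 'No' one.
[legs: 1, skin: feathers, habitat: tundra, diet: carnivore] — habitat is tundra, hence No. [legs: 6, skin: feathers, habitat: ocean, diet: herbivore] — habitat is ocean, hence No. [legs: 2, skin: smooth, habitat: desert, diet: carnivore] — habitat is desert, hence Yes.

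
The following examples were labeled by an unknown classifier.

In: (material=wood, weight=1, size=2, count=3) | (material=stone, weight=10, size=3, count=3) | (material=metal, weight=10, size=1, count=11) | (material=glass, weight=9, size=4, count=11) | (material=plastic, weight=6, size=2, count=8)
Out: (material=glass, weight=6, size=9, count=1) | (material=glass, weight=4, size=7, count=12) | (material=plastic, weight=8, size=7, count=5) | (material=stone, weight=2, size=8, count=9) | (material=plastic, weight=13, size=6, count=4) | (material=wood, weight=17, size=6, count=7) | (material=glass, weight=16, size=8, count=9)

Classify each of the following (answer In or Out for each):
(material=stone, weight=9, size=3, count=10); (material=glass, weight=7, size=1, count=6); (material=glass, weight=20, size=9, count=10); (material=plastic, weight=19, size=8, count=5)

In, In, Out, Out

'In' ⟺ size ≤ 4.
(material=stone, weight=9, size=3, count=10) → size = 3 → In. (material=glass, weight=7, size=1, count=6) → size = 1 → In. (material=glass, weight=20, size=9, count=10) → size = 9 → Out. (material=plastic, weight=19, size=8, count=5) → size = 8 → Out.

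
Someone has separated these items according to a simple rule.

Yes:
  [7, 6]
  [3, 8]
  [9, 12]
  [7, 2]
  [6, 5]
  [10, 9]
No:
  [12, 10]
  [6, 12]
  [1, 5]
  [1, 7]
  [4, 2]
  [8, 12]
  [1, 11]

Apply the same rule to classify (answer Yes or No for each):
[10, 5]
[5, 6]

Yes, Yes

Rule: sum is odd. This holds for each 'Yes' example and fails for each 'No' one.
[10, 5]: 10+5 = 15 — has this property, so Yes.
[5, 6]: 5+6 = 11 — has this property, so Yes.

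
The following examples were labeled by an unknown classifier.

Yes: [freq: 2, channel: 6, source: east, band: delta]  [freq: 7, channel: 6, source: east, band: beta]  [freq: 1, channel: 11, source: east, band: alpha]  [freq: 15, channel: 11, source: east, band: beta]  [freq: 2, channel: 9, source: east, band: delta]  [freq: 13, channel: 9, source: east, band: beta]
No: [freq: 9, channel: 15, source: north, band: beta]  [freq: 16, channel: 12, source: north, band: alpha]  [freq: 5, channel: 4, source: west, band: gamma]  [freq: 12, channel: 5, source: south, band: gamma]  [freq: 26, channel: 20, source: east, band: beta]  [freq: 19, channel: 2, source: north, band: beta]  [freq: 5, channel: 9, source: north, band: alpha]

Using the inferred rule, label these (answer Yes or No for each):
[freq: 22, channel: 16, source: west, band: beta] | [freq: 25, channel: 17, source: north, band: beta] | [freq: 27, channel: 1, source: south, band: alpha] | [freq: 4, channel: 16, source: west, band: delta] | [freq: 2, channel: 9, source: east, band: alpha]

No, No, No, No, Yes

Every 'Yes' example satisfies: source is east AND freq ≤ 15. None of the 'No' examples do.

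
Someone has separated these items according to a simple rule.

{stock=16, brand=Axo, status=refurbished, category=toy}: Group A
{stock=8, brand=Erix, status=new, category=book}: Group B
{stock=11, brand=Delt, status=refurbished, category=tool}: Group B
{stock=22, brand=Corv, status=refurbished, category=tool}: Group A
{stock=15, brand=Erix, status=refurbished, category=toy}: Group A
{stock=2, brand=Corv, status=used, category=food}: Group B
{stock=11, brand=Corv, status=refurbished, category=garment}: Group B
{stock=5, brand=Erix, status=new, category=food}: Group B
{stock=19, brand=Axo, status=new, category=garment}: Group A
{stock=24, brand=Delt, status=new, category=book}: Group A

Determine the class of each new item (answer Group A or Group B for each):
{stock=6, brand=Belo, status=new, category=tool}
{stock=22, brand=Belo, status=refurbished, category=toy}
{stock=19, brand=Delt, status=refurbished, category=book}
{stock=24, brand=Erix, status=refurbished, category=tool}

Every 'Group A' example satisfies: stock ≥ 15. None of the 'Group B' examples do.

Group B, Group A, Group A, Group A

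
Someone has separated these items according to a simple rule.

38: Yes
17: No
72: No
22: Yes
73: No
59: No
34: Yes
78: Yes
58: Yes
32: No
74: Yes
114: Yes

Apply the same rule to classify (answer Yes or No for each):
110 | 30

The distinguishing property — ≡ 2 (mod 4) — holds for all the 'Yes' cases and none of the 'No' cases.
110 — 110 mod 4 = 2, hence Yes. 30 — 30 mod 4 = 2, hence Yes.

Yes, Yes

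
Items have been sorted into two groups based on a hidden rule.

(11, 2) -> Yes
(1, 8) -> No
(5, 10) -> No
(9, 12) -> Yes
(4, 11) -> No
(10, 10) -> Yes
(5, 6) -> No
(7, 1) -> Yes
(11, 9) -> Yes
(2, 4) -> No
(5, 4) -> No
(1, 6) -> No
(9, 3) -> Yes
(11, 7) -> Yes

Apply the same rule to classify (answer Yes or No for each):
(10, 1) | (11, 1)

The common property of the 'Yes' items is: first ≥ 6. No 'No' item has it.
(10, 1) → first 10 → Yes.
(11, 1) → first 11 → Yes.

Yes, Yes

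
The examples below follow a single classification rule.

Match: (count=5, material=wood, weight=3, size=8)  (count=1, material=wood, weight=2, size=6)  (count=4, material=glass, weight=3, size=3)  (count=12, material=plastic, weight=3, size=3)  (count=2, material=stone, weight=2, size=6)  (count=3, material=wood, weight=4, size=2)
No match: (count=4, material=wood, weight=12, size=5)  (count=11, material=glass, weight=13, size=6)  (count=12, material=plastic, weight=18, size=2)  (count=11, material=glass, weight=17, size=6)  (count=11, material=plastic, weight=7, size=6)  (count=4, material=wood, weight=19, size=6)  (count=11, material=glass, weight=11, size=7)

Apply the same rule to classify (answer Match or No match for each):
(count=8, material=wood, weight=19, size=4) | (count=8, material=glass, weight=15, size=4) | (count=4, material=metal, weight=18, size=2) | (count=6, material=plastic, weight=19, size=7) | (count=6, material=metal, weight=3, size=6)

The pattern is that an item is 'Match' exactly when: weight ≤ 4.

No match, No match, No match, No match, Match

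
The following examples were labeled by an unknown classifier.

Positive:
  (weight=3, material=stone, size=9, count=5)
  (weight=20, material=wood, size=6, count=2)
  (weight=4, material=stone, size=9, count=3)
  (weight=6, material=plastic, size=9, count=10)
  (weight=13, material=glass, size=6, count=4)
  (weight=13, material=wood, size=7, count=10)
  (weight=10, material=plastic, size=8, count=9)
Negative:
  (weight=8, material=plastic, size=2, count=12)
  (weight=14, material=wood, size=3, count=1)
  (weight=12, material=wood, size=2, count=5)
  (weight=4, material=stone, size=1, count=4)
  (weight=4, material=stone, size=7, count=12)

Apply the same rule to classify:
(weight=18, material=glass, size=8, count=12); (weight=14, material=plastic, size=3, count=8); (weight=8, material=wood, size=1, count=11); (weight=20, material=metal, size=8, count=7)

Negative, Negative, Negative, Positive

The distinguishing property — count ≤ 10 AND size ≥ 6 — holds for all the 'Positive' cases and none of the 'Negative' cases.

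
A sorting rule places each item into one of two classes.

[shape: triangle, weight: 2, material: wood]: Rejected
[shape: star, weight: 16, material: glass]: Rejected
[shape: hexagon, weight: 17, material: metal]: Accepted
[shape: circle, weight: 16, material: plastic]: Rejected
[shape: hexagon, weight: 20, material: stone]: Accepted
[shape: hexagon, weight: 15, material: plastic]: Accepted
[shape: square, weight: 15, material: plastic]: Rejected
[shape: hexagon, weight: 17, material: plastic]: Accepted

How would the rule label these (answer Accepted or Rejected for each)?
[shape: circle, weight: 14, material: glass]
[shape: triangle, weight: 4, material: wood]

The common property of the 'Accepted' items is: shape is hexagon. No 'Rejected' item has it.
[shape: circle, weight: 14, material: glass]: shape is circle — lacks this property, so Rejected. [shape: triangle, weight: 4, material: wood]: shape is triangle — lacks this property, so Rejected.

Rejected, Rejected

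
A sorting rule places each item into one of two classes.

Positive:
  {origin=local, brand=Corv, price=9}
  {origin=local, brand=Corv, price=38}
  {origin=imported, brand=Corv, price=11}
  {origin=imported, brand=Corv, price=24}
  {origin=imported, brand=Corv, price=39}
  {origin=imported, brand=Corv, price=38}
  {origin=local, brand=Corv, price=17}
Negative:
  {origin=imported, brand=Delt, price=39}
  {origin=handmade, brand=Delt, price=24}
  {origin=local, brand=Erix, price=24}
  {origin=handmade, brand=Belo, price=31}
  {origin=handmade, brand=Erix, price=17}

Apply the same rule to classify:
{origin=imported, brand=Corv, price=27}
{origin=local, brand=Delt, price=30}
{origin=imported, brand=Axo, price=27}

The distinguishing property — brand is Corv — holds for all the 'Positive' cases and none of the 'Negative' cases.

Positive, Negative, Negative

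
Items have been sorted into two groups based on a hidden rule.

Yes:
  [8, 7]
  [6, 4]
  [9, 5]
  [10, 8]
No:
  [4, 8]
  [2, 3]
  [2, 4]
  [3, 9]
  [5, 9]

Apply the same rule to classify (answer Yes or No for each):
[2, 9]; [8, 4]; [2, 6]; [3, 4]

No, Yes, No, No

Rule: first > second. This holds for each 'Yes' example and fails for each 'No' one.
[2, 9]: 2 < 9, fails the rule → No. [8, 4]: 8 > 4, matches → Yes. [2, 6]: 2 < 6, fails the rule → No. [3, 4]: 3 < 4, fails the rule → No.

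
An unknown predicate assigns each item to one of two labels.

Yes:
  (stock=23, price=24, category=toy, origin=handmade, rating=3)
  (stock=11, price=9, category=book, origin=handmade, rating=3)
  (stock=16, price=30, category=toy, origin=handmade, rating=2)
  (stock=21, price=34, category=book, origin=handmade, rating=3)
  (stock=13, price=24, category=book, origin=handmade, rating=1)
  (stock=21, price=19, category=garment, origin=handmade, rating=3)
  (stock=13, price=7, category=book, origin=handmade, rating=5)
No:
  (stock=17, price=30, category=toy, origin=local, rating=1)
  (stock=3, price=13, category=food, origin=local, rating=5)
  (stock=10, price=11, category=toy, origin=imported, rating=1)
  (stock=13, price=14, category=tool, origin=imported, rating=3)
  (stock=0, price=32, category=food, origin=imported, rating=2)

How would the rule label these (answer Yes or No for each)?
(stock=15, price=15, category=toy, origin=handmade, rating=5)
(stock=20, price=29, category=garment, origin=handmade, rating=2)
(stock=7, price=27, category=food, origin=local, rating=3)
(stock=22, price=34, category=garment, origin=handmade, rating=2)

'Yes' ⟺ origin is handmade.

Yes, Yes, No, Yes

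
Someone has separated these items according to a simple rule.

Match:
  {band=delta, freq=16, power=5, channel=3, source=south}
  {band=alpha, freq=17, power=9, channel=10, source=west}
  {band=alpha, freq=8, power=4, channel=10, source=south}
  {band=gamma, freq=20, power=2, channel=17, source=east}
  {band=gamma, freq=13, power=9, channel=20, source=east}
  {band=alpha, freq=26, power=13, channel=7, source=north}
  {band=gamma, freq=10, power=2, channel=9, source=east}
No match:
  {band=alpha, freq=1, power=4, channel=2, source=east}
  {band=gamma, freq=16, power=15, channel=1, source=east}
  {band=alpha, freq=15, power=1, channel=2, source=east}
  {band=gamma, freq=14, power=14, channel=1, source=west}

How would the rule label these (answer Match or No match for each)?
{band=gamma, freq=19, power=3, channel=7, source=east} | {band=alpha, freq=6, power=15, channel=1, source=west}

The distinguishing property — channel ≥ 3 — holds for all the 'Match' cases and none of the 'No match' cases.

Match, No match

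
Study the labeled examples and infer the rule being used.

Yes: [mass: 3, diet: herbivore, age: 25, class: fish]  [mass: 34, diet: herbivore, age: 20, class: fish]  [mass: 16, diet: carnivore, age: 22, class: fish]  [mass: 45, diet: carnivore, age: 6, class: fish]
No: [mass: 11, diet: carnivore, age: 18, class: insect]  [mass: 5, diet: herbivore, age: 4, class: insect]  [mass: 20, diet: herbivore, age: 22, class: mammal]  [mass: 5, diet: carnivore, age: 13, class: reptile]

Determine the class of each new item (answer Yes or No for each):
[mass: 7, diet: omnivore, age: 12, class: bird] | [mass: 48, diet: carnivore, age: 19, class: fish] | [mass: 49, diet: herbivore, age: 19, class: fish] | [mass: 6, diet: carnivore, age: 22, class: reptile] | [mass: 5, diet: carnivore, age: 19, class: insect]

No, Yes, Yes, No, No

Checking candidate rules against both groups, what survives is: class is fish.
[mass: 7, diet: omnivore, age: 12, class: bird] → class is bird → No.
[mass: 48, diet: carnivore, age: 19, class: fish] → class is fish → Yes.
[mass: 49, diet: herbivore, age: 19, class: fish] → class is fish → Yes.
[mass: 6, diet: carnivore, age: 22, class: reptile] → class is reptile → No.
[mass: 5, diet: carnivore, age: 19, class: insect] → class is insect → No.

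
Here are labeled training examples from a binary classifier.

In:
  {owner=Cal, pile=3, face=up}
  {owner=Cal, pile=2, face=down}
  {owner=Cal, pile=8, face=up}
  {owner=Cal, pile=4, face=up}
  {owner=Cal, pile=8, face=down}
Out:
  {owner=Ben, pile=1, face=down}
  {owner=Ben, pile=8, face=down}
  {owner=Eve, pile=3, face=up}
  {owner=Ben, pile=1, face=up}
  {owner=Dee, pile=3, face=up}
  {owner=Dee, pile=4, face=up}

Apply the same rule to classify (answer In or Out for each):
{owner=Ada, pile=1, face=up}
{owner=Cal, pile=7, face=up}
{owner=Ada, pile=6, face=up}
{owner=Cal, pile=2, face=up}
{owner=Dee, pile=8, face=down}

Every 'In' example satisfies: owner is Cal. None of the 'Out' examples do.
{owner=Ada, pile=1, face=up}: owner is Ada, does not satisfy this → Out. {owner=Cal, pile=7, face=up}: owner is Cal, has this property → In. {owner=Ada, pile=6, face=up}: owner is Ada, does not satisfy this → Out. {owner=Cal, pile=2, face=up}: owner is Cal, has this property → In. {owner=Dee, pile=8, face=down}: owner is Dee, does not satisfy this → Out.

Out, In, Out, In, Out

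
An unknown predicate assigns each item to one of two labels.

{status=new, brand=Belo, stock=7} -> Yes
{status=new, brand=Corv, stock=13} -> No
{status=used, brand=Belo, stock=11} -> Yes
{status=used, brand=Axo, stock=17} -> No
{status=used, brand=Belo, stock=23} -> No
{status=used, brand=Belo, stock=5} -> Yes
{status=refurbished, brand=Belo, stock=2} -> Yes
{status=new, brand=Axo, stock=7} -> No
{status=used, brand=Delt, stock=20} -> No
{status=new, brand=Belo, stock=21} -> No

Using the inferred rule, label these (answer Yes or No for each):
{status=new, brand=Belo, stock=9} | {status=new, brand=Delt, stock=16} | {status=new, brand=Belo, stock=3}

'Yes' ⟺ brand is Belo AND stock ≤ 11.
Yes: {status=new, brand=Belo, stock=9}, since brand is Belo, stock = 9. No: {status=new, brand=Delt, stock=16}, since brand is Delt, stock = 16. Yes: {status=new, brand=Belo, stock=3}, since brand is Belo, stock = 3.

Yes, No, Yes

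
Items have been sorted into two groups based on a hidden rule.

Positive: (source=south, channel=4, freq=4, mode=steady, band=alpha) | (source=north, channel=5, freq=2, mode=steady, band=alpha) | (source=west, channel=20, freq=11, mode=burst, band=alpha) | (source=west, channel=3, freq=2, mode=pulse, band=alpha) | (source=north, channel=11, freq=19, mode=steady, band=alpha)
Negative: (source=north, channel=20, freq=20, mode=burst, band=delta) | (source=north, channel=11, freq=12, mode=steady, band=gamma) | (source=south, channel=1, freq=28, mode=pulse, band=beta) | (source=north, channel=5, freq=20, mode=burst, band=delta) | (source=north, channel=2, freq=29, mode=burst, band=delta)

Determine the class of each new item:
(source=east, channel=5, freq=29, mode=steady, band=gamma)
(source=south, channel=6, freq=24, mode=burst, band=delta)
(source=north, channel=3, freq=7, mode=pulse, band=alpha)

One predicate separates the groups cleanly: band is alpha.
(source=east, channel=5, freq=29, mode=steady, band=gamma): band is gamma — does not satisfy this, so Negative.
(source=south, channel=6, freq=24, mode=burst, band=delta): band is delta — does not satisfy this, so Negative.
(source=north, channel=3, freq=7, mode=pulse, band=alpha): band is alpha — qualifies, so Positive.

Negative, Negative, Positive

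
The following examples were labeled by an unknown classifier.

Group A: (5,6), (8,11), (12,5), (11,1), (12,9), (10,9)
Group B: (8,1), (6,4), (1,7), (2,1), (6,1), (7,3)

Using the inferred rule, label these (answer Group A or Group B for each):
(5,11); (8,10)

'Group A' ⟺ sum ≥ 11.

Group A, Group A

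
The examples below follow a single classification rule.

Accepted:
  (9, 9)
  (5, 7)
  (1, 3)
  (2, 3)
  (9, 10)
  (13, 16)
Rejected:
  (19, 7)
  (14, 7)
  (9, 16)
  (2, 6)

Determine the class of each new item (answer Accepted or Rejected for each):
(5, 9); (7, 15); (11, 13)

Rejected, Rejected, Accepted

The pattern is that an item is 'Accepted' exactly when: |first − second| ≤ 3.
(5, 9): |5−9| = 4 — fails this test, so Rejected.
(7, 15): |7−15| = 8 — fails this test, so Rejected.
(11, 13): |11−13| = 2 — matches, so Accepted.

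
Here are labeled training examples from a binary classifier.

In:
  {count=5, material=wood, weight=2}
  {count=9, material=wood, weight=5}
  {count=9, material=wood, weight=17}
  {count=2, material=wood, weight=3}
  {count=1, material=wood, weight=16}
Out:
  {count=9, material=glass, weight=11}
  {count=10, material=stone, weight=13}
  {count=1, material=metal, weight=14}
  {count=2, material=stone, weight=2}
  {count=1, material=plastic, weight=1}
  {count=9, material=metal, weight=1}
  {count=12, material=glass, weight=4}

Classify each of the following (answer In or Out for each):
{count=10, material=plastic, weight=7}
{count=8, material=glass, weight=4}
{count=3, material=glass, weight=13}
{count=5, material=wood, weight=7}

Out, Out, Out, In

Checking candidate rules against both groups, what survives is: material is wood.
{count=10, material=plastic, weight=7}: Out (material is plastic). {count=8, material=glass, weight=4}: Out (material is glass). {count=3, material=glass, weight=13}: Out (material is glass). {count=5, material=wood, weight=7}: In (material is wood).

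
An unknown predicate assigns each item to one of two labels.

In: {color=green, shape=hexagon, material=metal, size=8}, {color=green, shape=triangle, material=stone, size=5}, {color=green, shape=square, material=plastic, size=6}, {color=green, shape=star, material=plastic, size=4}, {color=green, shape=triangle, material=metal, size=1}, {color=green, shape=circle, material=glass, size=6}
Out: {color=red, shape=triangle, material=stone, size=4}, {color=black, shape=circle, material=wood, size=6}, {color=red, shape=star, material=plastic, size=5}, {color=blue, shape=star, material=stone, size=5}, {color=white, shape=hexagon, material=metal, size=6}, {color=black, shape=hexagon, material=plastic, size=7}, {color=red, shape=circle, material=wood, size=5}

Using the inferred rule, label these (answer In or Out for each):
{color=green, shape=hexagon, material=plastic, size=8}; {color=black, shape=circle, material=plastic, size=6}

In, Out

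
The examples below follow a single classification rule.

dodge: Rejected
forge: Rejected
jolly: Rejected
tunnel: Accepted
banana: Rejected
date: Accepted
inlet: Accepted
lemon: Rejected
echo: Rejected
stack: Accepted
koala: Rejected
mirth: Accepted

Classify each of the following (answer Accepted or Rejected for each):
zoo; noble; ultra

Rejected, Rejected, Accepted

The distinguishing property — contains 't' — holds for all the 'Accepted' cases and none of the 'Rejected' cases.
zoo → no 't' → Rejected.
noble → no 't' → Rejected.
ultra → has 't' → Accepted.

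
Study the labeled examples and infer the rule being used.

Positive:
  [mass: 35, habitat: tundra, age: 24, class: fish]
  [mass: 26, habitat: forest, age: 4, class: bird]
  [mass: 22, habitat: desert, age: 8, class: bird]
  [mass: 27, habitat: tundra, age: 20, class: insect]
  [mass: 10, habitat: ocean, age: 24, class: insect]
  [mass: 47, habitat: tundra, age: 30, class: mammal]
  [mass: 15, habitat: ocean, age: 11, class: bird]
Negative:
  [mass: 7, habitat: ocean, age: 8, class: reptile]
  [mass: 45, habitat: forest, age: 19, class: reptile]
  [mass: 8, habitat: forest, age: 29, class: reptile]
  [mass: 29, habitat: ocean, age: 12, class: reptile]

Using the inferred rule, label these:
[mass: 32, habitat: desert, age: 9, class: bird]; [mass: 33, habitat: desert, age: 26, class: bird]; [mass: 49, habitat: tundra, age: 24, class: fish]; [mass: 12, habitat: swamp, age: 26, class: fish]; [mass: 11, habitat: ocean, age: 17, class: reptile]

Positive, Positive, Positive, Positive, Negative

'Positive' ⟺ class is not reptile.
[mass: 32, habitat: desert, age: 9, class: bird] — class is bird, hence Positive.
[mass: 33, habitat: desert, age: 26, class: bird] — class is bird, hence Positive.
[mass: 49, habitat: tundra, age: 24, class: fish] — class is fish, hence Positive.
[mass: 12, habitat: swamp, age: 26, class: fish] — class is fish, hence Positive.
[mass: 11, habitat: ocean, age: 17, class: reptile] — class is reptile, hence Negative.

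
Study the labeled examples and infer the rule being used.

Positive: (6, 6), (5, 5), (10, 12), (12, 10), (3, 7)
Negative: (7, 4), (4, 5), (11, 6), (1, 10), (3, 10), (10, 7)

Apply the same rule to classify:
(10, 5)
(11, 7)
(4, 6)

Negative, Positive, Positive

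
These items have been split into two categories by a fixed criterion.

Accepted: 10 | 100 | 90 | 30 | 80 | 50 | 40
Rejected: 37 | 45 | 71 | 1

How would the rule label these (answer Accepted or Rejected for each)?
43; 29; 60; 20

Rejected, Rejected, Accepted, Accepted

The distinguishing property — even — holds for all the 'Accepted' cases and none of the 'Rejected' cases.
43 — 43 is odd, hence Rejected.
29 — 29 is odd, hence Rejected.
60 — 60 is even, hence Accepted.
20 — 20 is even, hence Accepted.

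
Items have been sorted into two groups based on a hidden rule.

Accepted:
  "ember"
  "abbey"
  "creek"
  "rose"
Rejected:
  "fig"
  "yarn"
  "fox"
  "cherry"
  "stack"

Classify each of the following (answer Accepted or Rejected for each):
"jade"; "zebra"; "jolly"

'Accepted' ⟺ has ≥ 2 vowels.
"jade": Accepted (2 vowels).
"zebra": Accepted (2 vowels).
"jolly": Rejected (1 vowel).

Accepted, Accepted, Rejected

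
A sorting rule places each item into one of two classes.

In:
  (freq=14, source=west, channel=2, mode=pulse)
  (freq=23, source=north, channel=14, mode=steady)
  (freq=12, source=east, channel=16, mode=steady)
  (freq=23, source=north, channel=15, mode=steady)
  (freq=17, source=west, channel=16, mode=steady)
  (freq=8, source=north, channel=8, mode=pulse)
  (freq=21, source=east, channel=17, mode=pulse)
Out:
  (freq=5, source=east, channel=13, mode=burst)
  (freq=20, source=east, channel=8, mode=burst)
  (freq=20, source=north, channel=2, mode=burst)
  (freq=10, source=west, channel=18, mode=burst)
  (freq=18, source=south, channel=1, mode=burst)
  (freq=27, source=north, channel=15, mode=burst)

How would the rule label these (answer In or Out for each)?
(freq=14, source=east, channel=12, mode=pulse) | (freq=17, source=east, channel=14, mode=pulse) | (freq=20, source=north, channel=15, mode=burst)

Comparing the two groups points to one rule — mode is not burst.
(freq=14, source=east, channel=12, mode=pulse) — mode is pulse, hence In.
(freq=17, source=east, channel=14, mode=pulse) — mode is pulse, hence In.
(freq=20, source=north, channel=15, mode=burst) — mode is burst, hence Out.

In, In, Out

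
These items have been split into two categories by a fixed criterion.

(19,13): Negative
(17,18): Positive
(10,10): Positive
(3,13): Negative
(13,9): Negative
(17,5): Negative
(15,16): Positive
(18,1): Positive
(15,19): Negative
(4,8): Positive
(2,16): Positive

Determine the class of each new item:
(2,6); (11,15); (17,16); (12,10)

Every 'Positive' example satisfies: product is even. None of the 'Negative' examples do.
(2,6) — 2·6 = 12, hence Positive.
(11,15) — 11·15 = 165, hence Negative.
(17,16) — 17·16 = 272, hence Positive.
(12,10) — 12·10 = 120, hence Positive.

Positive, Negative, Positive, Positive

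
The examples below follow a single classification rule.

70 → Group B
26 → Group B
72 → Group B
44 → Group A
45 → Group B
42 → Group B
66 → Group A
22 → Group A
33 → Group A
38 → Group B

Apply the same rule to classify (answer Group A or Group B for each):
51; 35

Checking candidate rules against both groups, what survives is: multiple of 11.
51: 51 = 11·4 + 7, does not satisfy this → Group B.
35: 35 = 11·3 + 2, does not satisfy this → Group B.

Group B, Group B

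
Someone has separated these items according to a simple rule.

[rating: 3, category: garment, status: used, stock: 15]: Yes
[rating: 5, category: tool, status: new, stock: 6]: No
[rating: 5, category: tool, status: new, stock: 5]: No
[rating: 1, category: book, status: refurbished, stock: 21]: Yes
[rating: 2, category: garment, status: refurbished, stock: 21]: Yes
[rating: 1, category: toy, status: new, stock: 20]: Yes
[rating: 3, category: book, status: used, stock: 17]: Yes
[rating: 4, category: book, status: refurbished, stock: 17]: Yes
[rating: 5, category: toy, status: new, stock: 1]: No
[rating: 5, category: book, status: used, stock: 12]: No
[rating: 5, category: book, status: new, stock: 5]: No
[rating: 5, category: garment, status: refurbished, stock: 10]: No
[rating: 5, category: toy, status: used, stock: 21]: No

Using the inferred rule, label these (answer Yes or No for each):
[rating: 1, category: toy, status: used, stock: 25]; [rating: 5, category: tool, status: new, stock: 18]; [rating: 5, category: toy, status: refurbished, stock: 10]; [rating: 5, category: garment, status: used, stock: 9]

A rule that fits every label: rating ≤ 4 — true of each 'Yes' example, false of each 'No' one.
[rating: 1, category: toy, status: used, stock: 25] → rating = 1 → Yes.
[rating: 5, category: tool, status: new, stock: 18] → rating = 5 → No.
[rating: 5, category: toy, status: refurbished, stock: 10] → rating = 5 → No.
[rating: 5, category: garment, status: used, stock: 9] → rating = 5 → No.

Yes, No, No, No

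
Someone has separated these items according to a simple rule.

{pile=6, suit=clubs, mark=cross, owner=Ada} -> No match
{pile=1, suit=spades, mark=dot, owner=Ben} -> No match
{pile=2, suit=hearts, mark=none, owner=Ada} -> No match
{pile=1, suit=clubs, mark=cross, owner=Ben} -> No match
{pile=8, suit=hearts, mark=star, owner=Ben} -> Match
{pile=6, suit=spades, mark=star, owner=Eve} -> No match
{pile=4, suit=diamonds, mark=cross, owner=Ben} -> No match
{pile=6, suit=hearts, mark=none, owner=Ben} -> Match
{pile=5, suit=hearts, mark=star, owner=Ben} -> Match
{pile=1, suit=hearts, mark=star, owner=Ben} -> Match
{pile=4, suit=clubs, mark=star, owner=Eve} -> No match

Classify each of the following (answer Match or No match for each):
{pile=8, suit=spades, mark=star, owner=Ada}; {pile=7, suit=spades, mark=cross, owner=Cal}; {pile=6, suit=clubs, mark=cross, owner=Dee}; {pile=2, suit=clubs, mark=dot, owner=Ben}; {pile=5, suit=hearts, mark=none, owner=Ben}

Rule: owner is Ben AND suit is hearts. This holds for each 'Match' example and fails for each 'No match' one.

No match, No match, No match, No match, Match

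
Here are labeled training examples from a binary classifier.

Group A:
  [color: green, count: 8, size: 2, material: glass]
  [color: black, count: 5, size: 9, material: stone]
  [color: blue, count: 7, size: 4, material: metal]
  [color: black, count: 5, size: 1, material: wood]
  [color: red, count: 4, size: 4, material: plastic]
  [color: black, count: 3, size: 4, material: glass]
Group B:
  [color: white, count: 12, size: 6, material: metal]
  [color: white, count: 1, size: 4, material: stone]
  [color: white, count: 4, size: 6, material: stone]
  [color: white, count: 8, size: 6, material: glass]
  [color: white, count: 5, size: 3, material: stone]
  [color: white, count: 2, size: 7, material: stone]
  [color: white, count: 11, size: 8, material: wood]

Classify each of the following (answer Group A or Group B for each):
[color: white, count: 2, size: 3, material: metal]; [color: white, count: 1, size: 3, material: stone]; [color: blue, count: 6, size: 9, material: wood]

Rule: color is not white. This holds for each 'Group A' example and fails for each 'Group B' one.

Group B, Group B, Group A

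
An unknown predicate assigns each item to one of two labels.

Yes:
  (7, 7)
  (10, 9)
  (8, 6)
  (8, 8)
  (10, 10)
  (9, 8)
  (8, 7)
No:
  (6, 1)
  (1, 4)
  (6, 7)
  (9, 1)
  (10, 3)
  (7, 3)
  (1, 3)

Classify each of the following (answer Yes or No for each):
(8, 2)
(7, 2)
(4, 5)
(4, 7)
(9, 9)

No, No, No, No, Yes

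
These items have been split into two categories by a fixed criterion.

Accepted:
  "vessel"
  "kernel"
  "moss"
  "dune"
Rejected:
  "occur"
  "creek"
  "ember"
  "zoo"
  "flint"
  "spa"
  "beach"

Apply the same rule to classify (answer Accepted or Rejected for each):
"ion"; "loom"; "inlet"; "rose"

Rejected, Accepted, Rejected, Accepted

Rule: even length. This holds for each 'Accepted' example and fails for each 'Rejected' one.
"ion": length 3 — fails this test, so Rejected. "loom": length 4 — matches, so Accepted. "inlet": length 5 — fails this test, so Rejected. "rose": length 4 — matches, so Accepted.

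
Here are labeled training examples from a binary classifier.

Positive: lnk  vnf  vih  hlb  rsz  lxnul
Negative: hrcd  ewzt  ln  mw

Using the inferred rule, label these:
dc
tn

Negative, Negative

The pattern is that an item is 'Positive' exactly when: odd length.
dc: length 2 — does not satisfy this, so Negative.
tn: length 2 — does not satisfy this, so Negative.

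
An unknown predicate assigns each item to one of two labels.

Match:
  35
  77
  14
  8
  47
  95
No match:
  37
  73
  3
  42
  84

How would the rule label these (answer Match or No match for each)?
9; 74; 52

No match, Match, No match

The classifier is using: ≡ 2 (mod 3).
9: No match (9 mod 3 = 0). 74: Match (74 mod 3 = 2). 52: No match (52 mod 3 = 1).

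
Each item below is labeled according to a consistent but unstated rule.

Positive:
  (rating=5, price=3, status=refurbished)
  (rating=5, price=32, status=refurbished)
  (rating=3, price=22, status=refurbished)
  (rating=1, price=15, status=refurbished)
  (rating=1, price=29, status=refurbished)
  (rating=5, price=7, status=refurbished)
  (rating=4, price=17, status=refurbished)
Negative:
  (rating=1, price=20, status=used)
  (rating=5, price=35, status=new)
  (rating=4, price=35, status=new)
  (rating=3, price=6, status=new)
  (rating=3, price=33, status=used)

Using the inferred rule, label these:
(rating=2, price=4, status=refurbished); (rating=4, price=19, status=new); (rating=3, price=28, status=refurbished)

Positive, Negative, Positive

The pattern is that an item is 'Positive' exactly when: status is refurbished.
(rating=2, price=4, status=refurbished): Positive (status is refurbished). (rating=4, price=19, status=new): Negative (status is new). (rating=3, price=28, status=refurbished): Positive (status is refurbished).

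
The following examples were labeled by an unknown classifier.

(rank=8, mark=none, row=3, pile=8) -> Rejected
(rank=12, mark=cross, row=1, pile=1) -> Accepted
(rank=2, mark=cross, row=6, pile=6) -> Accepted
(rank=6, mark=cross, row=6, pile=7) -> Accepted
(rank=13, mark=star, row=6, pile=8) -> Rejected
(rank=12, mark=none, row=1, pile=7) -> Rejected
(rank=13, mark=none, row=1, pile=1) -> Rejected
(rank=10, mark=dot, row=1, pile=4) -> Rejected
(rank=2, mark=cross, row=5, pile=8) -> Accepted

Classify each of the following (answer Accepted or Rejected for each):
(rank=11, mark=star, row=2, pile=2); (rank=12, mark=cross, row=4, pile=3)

Rejected, Accepted

Comparing the two groups points to one rule — mark is cross.
(rank=11, mark=star, row=2, pile=2) → mark is star → Rejected. (rank=12, mark=cross, row=4, pile=3) → mark is cross → Accepted.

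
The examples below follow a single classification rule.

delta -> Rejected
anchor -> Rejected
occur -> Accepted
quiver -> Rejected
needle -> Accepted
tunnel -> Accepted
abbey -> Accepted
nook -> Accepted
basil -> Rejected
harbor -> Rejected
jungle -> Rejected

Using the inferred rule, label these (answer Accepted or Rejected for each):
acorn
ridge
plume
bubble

The common property of the 'Accepted' items is: has a double letter. No 'Rejected' item has it.

Rejected, Rejected, Rejected, Accepted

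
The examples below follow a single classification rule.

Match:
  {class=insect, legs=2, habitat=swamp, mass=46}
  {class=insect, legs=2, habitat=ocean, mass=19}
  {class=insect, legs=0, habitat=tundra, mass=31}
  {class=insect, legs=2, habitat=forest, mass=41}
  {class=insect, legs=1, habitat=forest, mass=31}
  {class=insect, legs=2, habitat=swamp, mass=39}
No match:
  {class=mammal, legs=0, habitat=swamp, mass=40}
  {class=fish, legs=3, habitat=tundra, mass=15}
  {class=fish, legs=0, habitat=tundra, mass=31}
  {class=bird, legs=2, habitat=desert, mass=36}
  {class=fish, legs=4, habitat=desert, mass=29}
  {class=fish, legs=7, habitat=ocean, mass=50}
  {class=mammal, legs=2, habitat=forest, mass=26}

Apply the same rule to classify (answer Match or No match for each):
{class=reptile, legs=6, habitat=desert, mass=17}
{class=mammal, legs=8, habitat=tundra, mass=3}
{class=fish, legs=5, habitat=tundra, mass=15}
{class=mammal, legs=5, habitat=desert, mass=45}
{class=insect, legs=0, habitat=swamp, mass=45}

No match, No match, No match, No match, Match

Looking at the examples, the only property every 'Match' case has and every 'No match' case lacks is: class is insect.
{class=reptile, legs=6, habitat=desert, mass=17} — class is reptile, hence No match.
{class=mammal, legs=8, habitat=tundra, mass=3} — class is mammal, hence No match.
{class=fish, legs=5, habitat=tundra, mass=15} — class is fish, hence No match.
{class=mammal, legs=5, habitat=desert, mass=45} — class is mammal, hence No match.
{class=insect, legs=0, habitat=swamp, mass=45} — class is insect, hence Match.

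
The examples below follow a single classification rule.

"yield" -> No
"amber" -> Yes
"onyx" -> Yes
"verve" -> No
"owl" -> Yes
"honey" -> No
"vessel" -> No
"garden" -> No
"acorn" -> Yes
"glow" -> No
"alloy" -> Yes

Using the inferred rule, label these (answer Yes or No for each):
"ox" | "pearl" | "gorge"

The distinguishing property — starts with a vowel — holds for all the 'Yes' cases and none of the 'No' cases.
"ox": starts with 'o', qualifies → Yes. "pearl": starts with 'p', fails the rule → No. "gorge": starts with 'g', fails the rule → No.

Yes, No, No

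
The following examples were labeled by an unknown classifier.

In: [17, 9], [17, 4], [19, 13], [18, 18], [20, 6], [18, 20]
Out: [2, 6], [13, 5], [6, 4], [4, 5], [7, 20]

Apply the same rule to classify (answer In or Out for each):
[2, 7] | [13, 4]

Out, Out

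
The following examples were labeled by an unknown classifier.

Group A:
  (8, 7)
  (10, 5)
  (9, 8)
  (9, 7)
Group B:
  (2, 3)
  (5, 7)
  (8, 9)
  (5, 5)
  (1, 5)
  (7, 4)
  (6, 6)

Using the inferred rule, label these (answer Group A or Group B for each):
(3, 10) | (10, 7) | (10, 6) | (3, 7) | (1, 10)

Group B, Group A, Group A, Group B, Group B

A rule that fits every label: first > second AND sum ≥ 12 — true of each 'Group A' example, false of each 'Group B' one.
(3, 10) — 3 < 10, 3+10 = 13, hence Group B.
(10, 7) — 10 > 7, 10+7 = 17, hence Group A.
(10, 6) — 10 > 6, 10+6 = 16, hence Group A.
(3, 7) — 3 < 7, 3+7 = 10, hence Group B.
(1, 10) — 1 < 10, 1+10 = 11, hence Group B.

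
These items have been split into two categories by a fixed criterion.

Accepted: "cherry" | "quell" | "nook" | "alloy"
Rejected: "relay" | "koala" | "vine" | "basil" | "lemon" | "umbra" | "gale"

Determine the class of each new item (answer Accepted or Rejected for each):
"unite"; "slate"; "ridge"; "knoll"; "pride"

Rejected, Rejected, Rejected, Accepted, Rejected

'Accepted' ⟺ has a double letter.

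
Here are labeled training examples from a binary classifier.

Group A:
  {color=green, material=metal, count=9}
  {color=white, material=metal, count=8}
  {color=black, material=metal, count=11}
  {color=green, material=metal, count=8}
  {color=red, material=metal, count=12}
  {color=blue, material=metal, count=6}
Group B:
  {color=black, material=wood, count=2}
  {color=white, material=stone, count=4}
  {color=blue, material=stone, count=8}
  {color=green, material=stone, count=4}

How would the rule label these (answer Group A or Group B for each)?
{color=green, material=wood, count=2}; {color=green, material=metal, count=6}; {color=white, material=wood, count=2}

Group B, Group A, Group B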